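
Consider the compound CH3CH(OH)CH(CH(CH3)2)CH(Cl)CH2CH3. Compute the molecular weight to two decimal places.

178.70 g/mol

Atom tally by fragment:
  CH3 → C:1 H:3
  CH(OH) → C:1 H:2 O:1
  CH(CH(CH3)2) → C:4 H:8
  CH(Cl) → C:1 H:1 Cl:1
  CH2 → C:1 H:2
  CH3 → C:1 H:3
Element totals:
  C: 9
  H: 19
  Cl: 1
  O: 1
Molecular formula: C9H19ClO.
  M = 9(12.011) + 19(1.008) + 35.45 + 15.999
    = 108.099 + 19.152 + 35.450 + 15.999 = 178.700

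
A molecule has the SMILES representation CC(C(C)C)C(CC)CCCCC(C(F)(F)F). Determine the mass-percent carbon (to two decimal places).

Atom tally by fragment:
  CH3 → C:1 H:3
  CH(CH(CH3)2) → C:4 H:8
  CH(C2H5) → C:3 H:6
  CH2 → C:1 H:2
  CH2 → C:1 H:2
  CH2 → C:1 H:2
  CH2 → C:1 H:2
  CH2CF3 → C:2 H:2 F:3
Element totals:
  C: 14
  H: 27
  F: 3
Molecular formula: C14H27F3.
Molar mass = 252.364 g/mol.
Mass from C: 14 × 12.011 = 168.154 g/mol.
%C = 168.154 / 252.364 × 100 = 66.63%.

66.63%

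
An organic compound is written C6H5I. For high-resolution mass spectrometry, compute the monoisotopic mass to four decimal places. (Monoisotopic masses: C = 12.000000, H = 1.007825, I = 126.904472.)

Atom tally by fragment:
  benzene ring core → C:6 H:6
  (− 1 ring H displaced by substituents)
  + I → I:1
Element totals:
  C: 6
  H: 5
  I: 1
Molecular formula: C6H5I.
  M = 6(12.0) + 5(1.007825) + 126.904472
    = 72.000000 + 5.039125 + 126.904472 = 203.943597

203.9436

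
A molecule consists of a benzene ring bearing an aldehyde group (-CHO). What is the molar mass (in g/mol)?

106.12 g/mol

Atom tally by fragment:
  benzene ring core → C:6 H:6
  (− 1 ring H displaced by substituents)
  + CHO → C:1 H:1 O:1
Element totals:
  C: 7
  H: 6
  O: 1
Molecular formula: C7H6O.
  M = 7(12.011) + 6(1.008) + 15.999
    = 84.077 + 6.048 + 15.999 = 106.124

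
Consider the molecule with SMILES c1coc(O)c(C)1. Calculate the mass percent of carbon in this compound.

Atom tally by fragment:
  furan ring core → C:4 H:4 O:1
  (− 2 ring H displaced by substituents)
  + OH → O:1 H:1
  + CH3 → C:1 H:3
Element totals:
  C: 5
  H: 6
  O: 2
Molecular formula: C5H6O2.
Molar mass = 98.101 g/mol.
Mass from C: 5 × 12.011 = 60.055 g/mol.
%C = 60.055 / 98.101 × 100 = 61.22%.

61.22%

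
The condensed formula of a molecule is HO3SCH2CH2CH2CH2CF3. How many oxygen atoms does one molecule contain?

3

Element totals:
  C: 5
  H: 9
  F: 3
  O: 3
  S: 1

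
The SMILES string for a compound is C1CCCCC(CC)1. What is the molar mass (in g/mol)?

Atom tally by fragment:
  cyclohexane ring core → C:6 H:12
  (− 1 ring H displaced by substituents)
  + C2H5 → C:2 H:5
Element totals:
  C: 8
  H: 16
Molecular formula: C8H16.
  M = 8(12.011) + 16(1.008)
    = 96.088 + 16.128 = 112.216

112.22 g/mol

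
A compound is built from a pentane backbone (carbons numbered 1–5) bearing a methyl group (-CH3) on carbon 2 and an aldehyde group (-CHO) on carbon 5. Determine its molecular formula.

Atom tally by fragment:
  CH3 → C:1 H:3
  CH(CH3) → C:2 H:4
  CH2 → C:1 H:2
  CH2 → C:1 H:2
  CH2CHO → C:2 H:3 O:1
Element totals:
  C: 7
  H: 14
  O: 1

C7H14O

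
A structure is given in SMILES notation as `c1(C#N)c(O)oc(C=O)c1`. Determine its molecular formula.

Atom tally by fragment:
  furan ring core → C:4 H:4 O:1
  (− 3 ring H displaced by substituents)
  + CN → C:1 N:1
  + OH → O:1 H:1
  + CHO → C:1 H:1 O:1
Element totals:
  C: 6
  H: 3
  N: 1
  O: 3

C6H3NO3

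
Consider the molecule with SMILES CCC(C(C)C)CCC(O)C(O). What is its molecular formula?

C10H22O2

Atom tally by fragment:
  CH3 → C:1 H:3
  CH2 → C:1 H:2
  CH(CH(CH3)2) → C:4 H:8
  CH2 → C:1 H:2
  CH2 → C:1 H:2
  CH(OH) → C:1 H:2 O:1
  CH2OH → C:1 H:3 O:1
Element totals:
  C: 10
  H: 22
  O: 2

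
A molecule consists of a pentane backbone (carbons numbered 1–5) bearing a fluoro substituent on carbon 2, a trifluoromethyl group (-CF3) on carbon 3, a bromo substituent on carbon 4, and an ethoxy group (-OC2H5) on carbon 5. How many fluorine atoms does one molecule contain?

4

Atom tally by fragment:
  CH3 → C:1 H:3
  CH(F) → C:1 H:1 F:1
  CH(CF3) → C:2 H:1 F:3
  CH(Br) → C:1 H:1 Br:1
  CH2OC2H5 → C:3 H:7 O:1
Element totals:
  C: 8
  H: 13
  Br: 1
  F: 4
  O: 1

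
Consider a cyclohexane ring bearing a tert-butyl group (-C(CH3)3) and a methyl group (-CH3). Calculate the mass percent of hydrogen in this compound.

Atom tally by fragment:
  cyclohexane ring core → C:6 H:12
  (− 2 ring H displaced by substituents)
  + C(CH3)3 → C:4 H:9
  + CH3 → C:1 H:3
Element totals:
  C: 11
  H: 22
Molecular formula: C11H22.
Molar mass = 154.297 g/mol.
Mass from H: 22 × 1.008 = 22.176 g/mol.
%H = 22.176 / 154.297 × 100 = 14.37%.

14.37%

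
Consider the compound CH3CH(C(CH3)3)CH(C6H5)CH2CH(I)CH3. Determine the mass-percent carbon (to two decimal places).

Element totals:
  C: 16
  H: 25
  I: 1
Molecular formula: C16H25I.
Molar mass = 344.280 g/mol.
Mass from C: 16 × 12.011 = 192.176 g/mol.
%C = 192.176 / 344.280 × 100 = 55.82%.

55.82%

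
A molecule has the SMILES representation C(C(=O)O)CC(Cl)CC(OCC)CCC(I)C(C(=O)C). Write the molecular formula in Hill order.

Atom tally by fragment:
  HOOCCH2 → C:2 H:3 O:2
  CH2 → C:1 H:2
  CH(Cl) → C:1 H:1 Cl:1
  CH2 → C:1 H:2
  CH(OC2H5) → C:3 H:6 O:1
  CH2 → C:1 H:2
  CH2 → C:1 H:2
  CH(I) → C:1 H:1 I:1
  CH2COCH3 → C:3 H:5 O:1
Element totals:
  C: 14
  H: 24
  Cl: 1
  I: 1
  O: 4

C14H24ClIO4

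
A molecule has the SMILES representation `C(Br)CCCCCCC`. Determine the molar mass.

193.13 g/mol

Atom tally by fragment:
  BrCH2 → C:1 H:2 Br:1
  CH2 → C:1 H:2
  CH2 → C:1 H:2
  CH2 → C:1 H:2
  CH2 → C:1 H:2
  CH2 → C:1 H:2
  CH2 → C:1 H:2
  CH3 → C:1 H:3
Element totals:
  C: 8
  H: 17
  Br: 1
Molecular formula: C8H17Br.
  M = 8(12.011) + 17(1.008) + 79.904
    = 96.088 + 17.136 + 79.904 = 193.128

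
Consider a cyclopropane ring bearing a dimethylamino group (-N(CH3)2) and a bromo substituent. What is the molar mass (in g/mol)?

164.05 g/mol

Atom tally by fragment:
  cyclopropane ring core → C:3 H:6
  (− 2 ring H displaced by substituents)
  + N(CH3)2 → N:1 C:2 H:6
  + Br → Br:1
Element totals:
  C: 5
  H: 10
  Br: 1
  N: 1
Molecular formula: C5H10BrN.
  M = 5(12.011) + 10(1.008) + 79.904 + 14.007
    = 60.055 + 10.080 + 79.904 + 14.007 = 164.046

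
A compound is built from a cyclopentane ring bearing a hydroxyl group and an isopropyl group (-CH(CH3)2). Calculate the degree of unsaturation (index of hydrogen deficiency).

Atom tally by fragment:
  cyclopentane ring core → C:5 H:10
  (− 2 ring H displaced by substituents)
  + OH → O:1 H:1
  + CH(CH3)2 → C:3 H:7
Element totals:
  C: 8
  H: 16
  O: 1
Molecular formula: C8H16O.
DoU = (2C + 2 + N − H − X) / 2 = (2·8 + 2 + 0 − 16 − 0) / 2 = 1.

1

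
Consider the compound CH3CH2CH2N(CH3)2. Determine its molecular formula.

C5H13N

Atom tally by fragment:
  CH3 → C:1 H:3
  CH2 → C:1 H:2
  CH2N(CH3)2 → C:3 H:8 N:1
Element totals:
  C: 5
  H: 13
  N: 1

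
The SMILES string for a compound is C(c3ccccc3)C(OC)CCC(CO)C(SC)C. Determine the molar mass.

Atom tally by fragment:
  C6H5CH2 → C:7 H:7
  CH(OCH3) → C:2 H:4 O:1
  CH2 → C:1 H:2
  CH2 → C:1 H:2
  CH(CH2OH) → C:2 H:4 O:1
  CH(SCH3) → C:2 H:4 S:1
  CH3 → C:1 H:3
Element totals:
  C: 16
  H: 26
  O: 2
  S: 1
Molecular formula: C16H26O2S.
  M = 16(12.011) + 26(1.008) + 2(15.999) + 32.06
    = 192.176 + 26.208 + 31.998 + 32.060 = 282.442

282.44 g/mol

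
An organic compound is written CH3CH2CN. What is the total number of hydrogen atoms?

5

Element totals:
  C: 3
  H: 5
  N: 1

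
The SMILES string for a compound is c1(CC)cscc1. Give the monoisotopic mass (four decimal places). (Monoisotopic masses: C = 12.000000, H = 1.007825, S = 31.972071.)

112.0347

Atom tally by fragment:
  thiophene ring core → C:4 H:4 S:1
  (− 1 ring H displaced by substituents)
  + C2H5 → C:2 H:5
Element totals:
  C: 6
  H: 8
  S: 1
Molecular formula: C6H8S.
  M = 6(12.0) + 8(1.007825) + 31.972071
    = 72.000000 + 8.062600 + 31.972071 = 112.034671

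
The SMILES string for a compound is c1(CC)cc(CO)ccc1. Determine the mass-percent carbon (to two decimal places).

Atom tally by fragment:
  benzene ring core → C:6 H:6
  (− 2 ring H displaced by substituents)
  + C2H5 → C:2 H:5
  + CH2OH → C:1 H:3 O:1
Element totals:
  C: 9
  H: 12
  O: 1
Molecular formula: C9H12O.
Molar mass = 136.194 g/mol.
Mass from C: 9 × 12.011 = 108.099 g/mol.
%C = 108.099 / 136.194 × 100 = 79.37%.

79.37%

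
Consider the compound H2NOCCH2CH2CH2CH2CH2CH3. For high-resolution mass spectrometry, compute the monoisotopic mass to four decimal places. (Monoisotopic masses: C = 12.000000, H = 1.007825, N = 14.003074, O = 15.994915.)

Atom tally by fragment:
  H2NOCCH2 → C:2 H:4 O:1 N:1
  CH2 → C:1 H:2
  CH2 → C:1 H:2
  CH2 → C:1 H:2
  CH2 → C:1 H:2
  CH3 → C:1 H:3
Element totals:
  C: 7
  H: 15
  N: 1
  O: 1
Molecular formula: C7H15NO.
  M = 7(12.0) + 15(1.007825) + 14.003074 + 15.994915
    = 84.000000 + 15.117375 + 14.003074 + 15.994915 = 129.115364

129.1154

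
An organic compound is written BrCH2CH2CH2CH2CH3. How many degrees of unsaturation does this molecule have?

Atom tally by fragment:
  BrCH2 → C:1 H:2 Br:1
  CH2 → C:1 H:2
  CH2 → C:1 H:2
  CH2 → C:1 H:2
  CH3 → C:1 H:3
Element totals:
  C: 5
  H: 11
  Br: 1
Molecular formula: C5H11Br.
DoU = (2C + 2 + N − H − X) / 2 = (2·5 + 2 + 0 − 11 − 1) / 2 = 0.

0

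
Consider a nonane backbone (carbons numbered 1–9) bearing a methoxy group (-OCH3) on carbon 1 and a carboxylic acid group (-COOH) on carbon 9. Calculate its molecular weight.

202.29 g/mol

Atom tally by fragment:
  CH3OCH2 → C:2 H:5 O:1
  CH2 → C:1 H:2
  CH2 → C:1 H:2
  CH2 → C:1 H:2
  CH2 → C:1 H:2
  CH2 → C:1 H:2
  CH2 → C:1 H:2
  CH2 → C:1 H:2
  CH2COOH → C:2 H:3 O:2
Element totals:
  C: 11
  H: 22
  O: 3
Molecular formula: C11H22O3.
  M = 11(12.011) + 22(1.008) + 3(15.999)
    = 132.121 + 22.176 + 47.997 = 202.294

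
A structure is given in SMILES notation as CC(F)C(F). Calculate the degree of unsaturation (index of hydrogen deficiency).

Atom tally by fragment:
  CH3 → C:1 H:3
  CH(F) → C:1 H:1 F:1
  CH2F → C:1 H:2 F:1
Element totals:
  C: 3
  H: 6
  F: 2
Molecular formula: C3H6F2.
DoU = (2C + 2 + N − H − X) / 2 = (2·3 + 2 + 0 − 6 − 2) / 2 = 0.

0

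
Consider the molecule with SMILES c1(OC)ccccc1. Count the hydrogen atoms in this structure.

8

Atom tally by fragment:
  benzene ring core → C:6 H:6
  (− 1 ring H displaced by substituents)
  + OCH3 → C:1 H:3 O:1
Element totals:
  C: 7
  H: 8
  O: 1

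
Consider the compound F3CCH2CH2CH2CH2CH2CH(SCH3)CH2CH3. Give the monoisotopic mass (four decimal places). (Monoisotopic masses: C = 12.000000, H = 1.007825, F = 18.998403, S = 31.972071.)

228.1160

Atom tally by fragment:
  F3CCH2 → C:2 H:2 F:3
  CH2 → C:1 H:2
  CH2 → C:1 H:2
  CH2 → C:1 H:2
  CH2 → C:1 H:2
  CH(SCH3) → C:2 H:4 S:1
  CH2 → C:1 H:2
  CH3 → C:1 H:3
Element totals:
  C: 10
  H: 19
  F: 3
  S: 1
Molecular formula: C10H19F3S.
  M = 10(12.0) + 19(1.007825) + 3(18.998403) + 31.972071
    = 120.000000 + 19.148675 + 56.995209 + 31.972071 = 228.115955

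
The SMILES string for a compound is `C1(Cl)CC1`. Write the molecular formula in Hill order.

C3H5Cl

Atom tally by fragment:
  cyclopropane ring core → C:3 H:6
  (− 1 ring H displaced by substituents)
  + Cl → Cl:1
Element totals:
  C: 3
  H: 5
  Cl: 1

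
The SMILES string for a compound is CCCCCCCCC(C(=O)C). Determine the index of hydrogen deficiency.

Atom tally by fragment:
  CH3 → C:1 H:3
  CH2 → C:1 H:2
  CH2 → C:1 H:2
  CH2 → C:1 H:2
  CH2 → C:1 H:2
  CH2 → C:1 H:2
  CH2 → C:1 H:2
  CH2 → C:1 H:2
  CH2COCH3 → C:3 H:5 O:1
Element totals:
  C: 11
  H: 22
  O: 1
Molecular formula: C11H22O.
DoU = (2C + 2 + N − H − X) / 2 = (2·11 + 2 + 0 − 22 − 0) / 2 = 1.

1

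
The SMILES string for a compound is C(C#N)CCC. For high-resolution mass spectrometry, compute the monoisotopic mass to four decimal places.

Atom tally by fragment:
  NCCH2 → C:2 H:2 N:1
  CH2 → C:1 H:2
  CH2 → C:1 H:2
  CH3 → C:1 H:3
Element totals:
  C: 5
  H: 9
  N: 1
Molecular formula: C5H9N.
  M = 5(12.0) + 9(1.007825) + 14.003074
    = 60.000000 + 9.070425 + 14.003074 = 83.073499

83.0735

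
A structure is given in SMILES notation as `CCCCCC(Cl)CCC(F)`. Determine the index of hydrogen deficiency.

Atom tally by fragment:
  CH3 → C:1 H:3
  CH2 → C:1 H:2
  CH2 → C:1 H:2
  CH2 → C:1 H:2
  CH2 → C:1 H:2
  CH(Cl) → C:1 H:1 Cl:1
  CH2 → C:1 H:2
  CH2 → C:1 H:2
  CH2F → C:1 H:2 F:1
Element totals:
  C: 9
  H: 18
  Cl: 1
  F: 1
Molecular formula: C9H18ClF.
DoU = (2C + 2 + N − H − X) / 2 = (2·9 + 2 + 0 − 18 − 2) / 2 = 0.

0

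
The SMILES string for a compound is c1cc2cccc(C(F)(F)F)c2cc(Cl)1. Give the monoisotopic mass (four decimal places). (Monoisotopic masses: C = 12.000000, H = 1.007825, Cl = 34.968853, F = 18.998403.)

230.0110

Atom tally by fragment:
  naphthalene ring system core → C:10 H:8
  (− 2 ring H displaced by substituents)
  + CF3 → C:1 F:3
  + Cl → Cl:1
Element totals:
  C: 11
  H: 6
  Cl: 1
  F: 3
Molecular formula: C11H6ClF3.
  M = 11(12.0) + 6(1.007825) + 34.968853 + 3(18.998403)
    = 132.000000 + 6.046950 + 34.968853 + 56.995209 = 230.011012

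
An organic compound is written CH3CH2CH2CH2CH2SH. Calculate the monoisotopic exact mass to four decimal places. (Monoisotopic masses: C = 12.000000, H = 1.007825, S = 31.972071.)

104.0660

Atom tally by fragment:
  CH3 → C:1 H:3
  CH2 → C:1 H:2
  CH2 → C:1 H:2
  CH2 → C:1 H:2
  CH2SH → C:1 H:3 S:1
Element totals:
  C: 5
  H: 12
  S: 1
Molecular formula: C5H12S.
  M = 5(12.0) + 12(1.007825) + 31.972071
    = 60.000000 + 12.093900 + 31.972071 = 104.065971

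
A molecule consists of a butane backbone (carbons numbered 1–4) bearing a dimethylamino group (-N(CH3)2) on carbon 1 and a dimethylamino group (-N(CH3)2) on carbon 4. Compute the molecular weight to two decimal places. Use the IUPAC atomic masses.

Atom tally by fragment:
  (CH3)2NCH2 → C:3 H:8 N:1
  CH2 → C:1 H:2
  CH2 → C:1 H:2
  CH2N(CH3)2 → C:3 H:8 N:1
Element totals:
  C: 8
  H: 20
  N: 2
Molecular formula: C8H20N2.
  M = 8(12.011) + 20(1.008) + 2(14.007)
    = 96.088 + 20.160 + 28.014 = 144.262

144.26 g/mol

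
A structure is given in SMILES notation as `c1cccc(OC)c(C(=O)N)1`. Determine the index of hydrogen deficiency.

5

Atom tally by fragment:
  benzene ring core → C:6 H:6
  (− 2 ring H displaced by substituents)
  + OCH3 → C:1 H:3 O:1
  + CONH2 → C:1 H:2 O:1 N:1
Element totals:
  C: 8
  H: 9
  N: 1
  O: 2
Molecular formula: C8H9NO2.
DoU = (2C + 2 + N − H − X) / 2 = (2·8 + 2 + 1 − 9 − 0) / 2 = 5.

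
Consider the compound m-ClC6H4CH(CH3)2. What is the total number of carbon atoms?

Atom tally by fragment:
  benzene ring core → C:6 H:6
  (− 2 ring H displaced by substituents)
  + Cl → Cl:1
  + CH(CH3)2 → C:3 H:7
Element totals:
  C: 9
  H: 11
  Cl: 1

9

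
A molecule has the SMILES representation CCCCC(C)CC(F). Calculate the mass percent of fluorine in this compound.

14.37%

Atom tally by fragment:
  CH3 → C:1 H:3
  CH2 → C:1 H:2
  CH2 → C:1 H:2
  CH2 → C:1 H:2
  CH(CH3) → C:2 H:4
  CH2 → C:1 H:2
  CH2F → C:1 H:2 F:1
Element totals:
  C: 8
  H: 17
  F: 1
Molecular formula: C8H17F.
Molar mass = 132.222 g/mol.
Mass from F: 1 × 18.998 = 18.998 g/mol.
%F = 18.998 / 132.222 × 100 = 14.37%.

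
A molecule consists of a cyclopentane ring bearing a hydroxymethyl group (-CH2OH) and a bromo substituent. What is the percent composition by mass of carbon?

Atom tally by fragment:
  cyclopentane ring core → C:5 H:10
  (− 2 ring H displaced by substituents)
  + CH2OH → C:1 H:3 O:1
  + Br → Br:1
Element totals:
  C: 6
  H: 11
  Br: 1
  O: 1
Molecular formula: C6H11BrO.
Molar mass = 179.057 g/mol.
Mass from C: 6 × 12.011 = 72.066 g/mol.
%C = 72.066 / 179.057 × 100 = 40.25%.

40.25%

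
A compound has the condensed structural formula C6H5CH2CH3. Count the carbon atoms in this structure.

Atom tally by fragment:
  C6H5CH2 → C:7 H:7
  CH3 → C:1 H:3
Element totals:
  C: 8
  H: 10

8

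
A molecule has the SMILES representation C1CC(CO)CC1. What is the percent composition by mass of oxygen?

15.97%

Atom tally by fragment:
  cyclopentane ring core → C:5 H:10
  (− 1 ring H displaced by substituents)
  + CH2OH → C:1 H:3 O:1
Element totals:
  C: 6
  H: 12
  O: 1
Molecular formula: C6H12O.
Molar mass = 100.161 g/mol.
Mass from O: 1 × 15.999 = 15.999 g/mol.
%O = 15.999 / 100.161 × 100 = 15.97%.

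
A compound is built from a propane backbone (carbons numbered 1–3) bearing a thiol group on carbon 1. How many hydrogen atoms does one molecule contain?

8

Atom tally by fragment:
  HSCH2 → C:1 H:3 S:1
  CH2 → C:1 H:2
  CH3 → C:1 H:3
Element totals:
  C: 3
  H: 8
  S: 1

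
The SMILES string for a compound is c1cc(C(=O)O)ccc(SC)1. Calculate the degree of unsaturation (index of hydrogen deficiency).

5

Atom tally by fragment:
  benzene ring core → C:6 H:6
  (− 2 ring H displaced by substituents)
  + COOH → C:1 H:1 O:2
  + SCH3 → C:1 H:3 S:1
Element totals:
  C: 8
  H: 8
  O: 2
  S: 1
Molecular formula: C8H8O2S.
DoU = (2C + 2 + N − H − X) / 2 = (2·8 + 2 + 0 − 8 − 0) / 2 = 5.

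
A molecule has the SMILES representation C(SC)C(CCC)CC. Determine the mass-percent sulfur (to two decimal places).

Atom tally by fragment:
  CH3SCH2 → C:2 H:5 S:1
  CH(CH2CH2CH3) → C:4 H:8
  CH2 → C:1 H:2
  CH3 → C:1 H:3
Element totals:
  C: 8
  H: 18
  S: 1
Molecular formula: C8H18S.
Molar mass = 146.292 g/mol.
Mass from S: 1 × 32.06 = 32.060 g/mol.
%S = 32.060 / 146.292 × 100 = 21.92%.

21.92%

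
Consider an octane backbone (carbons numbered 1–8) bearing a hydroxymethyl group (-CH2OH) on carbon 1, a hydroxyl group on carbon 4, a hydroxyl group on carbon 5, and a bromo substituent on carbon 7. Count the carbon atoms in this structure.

Atom tally by fragment:
  HOCH2CH2 → C:2 H:5 O:1
  CH2 → C:1 H:2
  CH2 → C:1 H:2
  CH(OH) → C:1 H:2 O:1
  CH(OH) → C:1 H:2 O:1
  CH2 → C:1 H:2
  CH(Br) → C:1 H:1 Br:1
  CH3 → C:1 H:3
Element totals:
  C: 9
  H: 19
  Br: 1
  O: 3

9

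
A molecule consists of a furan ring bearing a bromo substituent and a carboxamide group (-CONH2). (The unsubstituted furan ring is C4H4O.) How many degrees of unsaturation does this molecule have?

4

Atom tally by fragment:
  furan ring core → C:4 H:4 O:1
  (− 2 ring H displaced by substituents)
  + Br → Br:1
  + CONH2 → C:1 H:2 O:1 N:1
Element totals:
  C: 5
  H: 4
  Br: 1
  N: 1
  O: 2
Molecular formula: C5H4BrNO2.
DoU = (2C + 2 + N − H − X) / 2 = (2·5 + 2 + 1 − 4 − 1) / 2 = 4.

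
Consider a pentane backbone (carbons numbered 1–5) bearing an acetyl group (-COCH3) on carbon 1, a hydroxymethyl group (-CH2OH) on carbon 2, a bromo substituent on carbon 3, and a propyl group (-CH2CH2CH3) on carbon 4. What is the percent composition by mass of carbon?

49.82%

Atom tally by fragment:
  CH3COCH2 → C:3 H:5 O:1
  CH(CH2OH) → C:2 H:4 O:1
  CH(Br) → C:1 H:1 Br:1
  CH(CH2CH2CH3) → C:4 H:8
  CH3 → C:1 H:3
Element totals:
  C: 11
  H: 21
  Br: 1
  O: 2
Molecular formula: C11H21BrO2.
Molar mass = 265.191 g/mol.
Mass from C: 11 × 12.011 = 132.121 g/mol.
%C = 132.121 / 265.191 × 100 = 49.82%.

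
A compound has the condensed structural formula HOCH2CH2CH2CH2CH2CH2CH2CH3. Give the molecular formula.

Atom tally by fragment:
  HOCH2 → C:1 H:3 O:1
  CH2 → C:1 H:2
  CH2 → C:1 H:2
  CH2 → C:1 H:2
  CH2 → C:1 H:2
  CH2 → C:1 H:2
  CH2 → C:1 H:2
  CH3 → C:1 H:3
Element totals:
  C: 8
  H: 18
  O: 1

C8H18O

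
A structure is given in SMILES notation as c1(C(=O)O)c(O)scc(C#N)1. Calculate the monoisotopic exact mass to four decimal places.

Atom tally by fragment:
  thiophene ring core → C:4 H:4 S:1
  (− 3 ring H displaced by substituents)
  + COOH → C:1 H:1 O:2
  + OH → O:1 H:1
  + CN → C:1 N:1
Element totals:
  C: 6
  H: 3
  N: 1
  O: 3
  S: 1
Molecular formula: C6H3NO3S.
  M = 6(12.0) + 3(1.007825) + 14.003074 + 3(15.994915) + 31.972071
    = 72.000000 + 3.023475 + 14.003074 + 47.984745 + 31.972071 = 168.983365

168.9834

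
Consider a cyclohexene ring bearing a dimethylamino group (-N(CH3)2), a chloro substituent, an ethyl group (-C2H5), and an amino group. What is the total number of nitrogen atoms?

2

Atom tally by fragment:
  cyclohexene ring core → C:6 H:10
  (− 4 ring H displaced by substituents)
  + N(CH3)2 → N:1 C:2 H:6
  + Cl → Cl:1
  + C2H5 → C:2 H:5
  + NH2 → N:1 H:2
Element totals:
  C: 10
  H: 19
  Cl: 1
  N: 2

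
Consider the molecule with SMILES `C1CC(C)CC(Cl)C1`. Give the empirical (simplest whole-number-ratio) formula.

Atom tally by fragment:
  cyclohexane ring core → C:6 H:12
  (− 2 ring H displaced by substituents)
  + CH3 → C:1 H:3
  + Cl → Cl:1
Element totals:
  C: 7
  H: 13
  Cl: 1
Molecular formula: C7H13Cl.
gcd of subscripts (7, 1, 13) = 1, so the empirical formula equals the molecular formula.

C7H13Cl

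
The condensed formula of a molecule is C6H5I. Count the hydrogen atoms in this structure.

5

Element totals:
  C: 6
  H: 5
  I: 1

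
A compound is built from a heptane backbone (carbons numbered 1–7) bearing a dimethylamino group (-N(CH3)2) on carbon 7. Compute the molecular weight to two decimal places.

Atom tally by fragment:
  CH3 → C:1 H:3
  CH2 → C:1 H:2
  CH2 → C:1 H:2
  CH2 → C:1 H:2
  CH2 → C:1 H:2
  CH2 → C:1 H:2
  CH2N(CH3)2 → C:3 H:8 N:1
Element totals:
  C: 9
  H: 21
  N: 1
Molecular formula: C9H21N.
  M = 9(12.011) + 21(1.008) + 14.007
    = 108.099 + 21.168 + 14.007 = 143.274

143.27 g/mol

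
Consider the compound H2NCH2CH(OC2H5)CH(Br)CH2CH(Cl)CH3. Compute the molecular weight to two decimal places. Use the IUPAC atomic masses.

258.58 g/mol

Atom tally by fragment:
  H2NCH2 → C:1 H:4 N:1
  CH(OC2H5) → C:3 H:6 O:1
  CH(Br) → C:1 H:1 Br:1
  CH2 → C:1 H:2
  CH(Cl) → C:1 H:1 Cl:1
  CH3 → C:1 H:3
Element totals:
  C: 8
  H: 17
  Br: 1
  Cl: 1
  N: 1
  O: 1
Molecular formula: C8H17BrClNO.
  M = 8(12.011) + 17(1.008) + 79.904 + 35.45 + 14.007 + 15.999
    = 96.088 + 17.136 + 79.904 + 35.450 + 14.007 + 15.999 = 258.584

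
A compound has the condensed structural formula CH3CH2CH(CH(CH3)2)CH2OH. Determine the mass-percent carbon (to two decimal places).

Atom tally by fragment:
  CH3 → C:1 H:3
  CH2 → C:1 H:2
  CH(CH(CH3)2) → C:4 H:8
  CH2OH → C:1 H:3 O:1
Element totals:
  C: 7
  H: 16
  O: 1
Molecular formula: C7H16O.
Molar mass = 116.204 g/mol.
Mass from C: 7 × 12.011 = 84.077 g/mol.
%C = 84.077 / 116.204 × 100 = 72.35%.

72.35%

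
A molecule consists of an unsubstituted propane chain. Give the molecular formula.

Atom tally by fragment:
  CH3 → C:1 H:3
  CH2 → C:1 H:2
  CH3 → C:1 H:3
Element totals:
  C: 3
  H: 8

C3H8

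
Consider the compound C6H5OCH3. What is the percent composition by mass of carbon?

77.75%

Atom tally by fragment:
  benzene ring core → C:6 H:6
  (− 1 ring H displaced by substituents)
  + OCH3 → C:1 H:3 O:1
Element totals:
  C: 7
  H: 8
  O: 1
Molecular formula: C7H8O.
Molar mass = 108.140 g/mol.
Mass from C: 7 × 12.011 = 84.077 g/mol.
%C = 84.077 / 108.140 × 100 = 77.75%.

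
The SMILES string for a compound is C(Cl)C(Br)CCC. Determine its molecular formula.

Atom tally by fragment:
  ClCH2 → C:1 H:2 Cl:1
  CH(Br) → C:1 H:1 Br:1
  CH2 → C:1 H:2
  CH2 → C:1 H:2
  CH3 → C:1 H:3
Element totals:
  C: 5
  H: 10
  Br: 1
  Cl: 1

C5H10BrCl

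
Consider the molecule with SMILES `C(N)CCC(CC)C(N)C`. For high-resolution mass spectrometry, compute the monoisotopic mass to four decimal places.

144.1626

Atom tally by fragment:
  H2NCH2 → C:1 H:4 N:1
  CH2 → C:1 H:2
  CH2 → C:1 H:2
  CH(C2H5) → C:3 H:6
  CH(NH2) → C:1 H:3 N:1
  CH3 → C:1 H:3
Element totals:
  C: 8
  H: 20
  N: 2
Molecular formula: C8H20N2.
  M = 8(12.0) + 20(1.007825) + 2(14.003074)
    = 96.000000 + 20.156500 + 28.006148 = 144.162648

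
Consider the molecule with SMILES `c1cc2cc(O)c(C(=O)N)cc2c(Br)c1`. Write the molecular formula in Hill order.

Atom tally by fragment:
  naphthalene ring system core → C:10 H:8
  (− 3 ring H displaced by substituents)
  + OH → O:1 H:1
  + CONH2 → C:1 H:2 O:1 N:1
  + Br → Br:1
Element totals:
  C: 11
  H: 8
  Br: 1
  N: 1
  O: 2

C11H8BrNO2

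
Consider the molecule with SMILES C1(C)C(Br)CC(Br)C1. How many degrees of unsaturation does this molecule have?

1

Atom tally by fragment:
  cyclopentane ring core → C:5 H:10
  (− 3 ring H displaced by substituents)
  + CH3 → C:1 H:3
  + Br → Br:1
  + Br → Br:1
Element totals:
  C: 6
  H: 10
  Br: 2
Molecular formula: C6H10Br2.
DoU = (2C + 2 + N − H − X) / 2 = (2·6 + 2 + 0 − 10 − 2) / 2 = 1.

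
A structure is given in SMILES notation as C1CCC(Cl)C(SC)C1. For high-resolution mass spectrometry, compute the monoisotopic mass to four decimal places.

Atom tally by fragment:
  cyclohexane ring core → C:6 H:12
  (− 2 ring H displaced by substituents)
  + Cl → Cl:1
  + SCH3 → C:1 H:3 S:1
Element totals:
  C: 7
  H: 13
  Cl: 1
  S: 1
Molecular formula: C7H13ClS.
  M = 7(12.0) + 13(1.007825) + 34.968853 + 31.972071
    = 84.000000 + 13.101725 + 34.968853 + 31.972071 = 164.042649

164.0426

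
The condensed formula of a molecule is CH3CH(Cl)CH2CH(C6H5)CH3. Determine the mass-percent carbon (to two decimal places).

72.32%

Element totals:
  C: 11
  H: 15
  Cl: 1
Molecular formula: C11H15Cl.
Molar mass = 182.691 g/mol.
Mass from C: 11 × 12.011 = 132.121 g/mol.
%C = 132.121 / 182.691 × 100 = 72.32%.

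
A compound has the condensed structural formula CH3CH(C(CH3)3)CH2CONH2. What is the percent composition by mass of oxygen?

11.17%

Element totals:
  C: 8
  H: 17
  N: 1
  O: 1
Molecular formula: C8H17NO.
Molar mass = 143.230 g/mol.
Mass from O: 1 × 15.999 = 15.999 g/mol.
%O = 15.999 / 143.230 × 100 = 11.17%.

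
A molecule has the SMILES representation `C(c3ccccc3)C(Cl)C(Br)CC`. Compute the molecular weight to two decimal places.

261.59 g/mol

Atom tally by fragment:
  C6H5CH2 → C:7 H:7
  CH(Cl) → C:1 H:1 Cl:1
  CH(Br) → C:1 H:1 Br:1
  CH2 → C:1 H:2
  CH3 → C:1 H:3
Element totals:
  C: 11
  H: 14
  Br: 1
  Cl: 1
Molecular formula: C11H14BrCl.
  M = 11(12.011) + 14(1.008) + 79.904 + 35.45
    = 132.121 + 14.112 + 79.904 + 35.450 = 261.587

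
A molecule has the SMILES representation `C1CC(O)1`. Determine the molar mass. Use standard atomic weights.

Atom tally by fragment:
  cyclopropane ring core → C:3 H:6
  (− 1 ring H displaced by substituents)
  + OH → O:1 H:1
Element totals:
  C: 3
  H: 6
  O: 1
Molecular formula: C3H6O.
  M = 3(12.011) + 6(1.008) + 15.999
    = 36.033 + 6.048 + 15.999 = 58.080

58.08 g/mol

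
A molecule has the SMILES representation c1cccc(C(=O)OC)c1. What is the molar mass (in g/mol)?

Atom tally by fragment:
  benzene ring core → C:6 H:6
  (− 1 ring H displaced by substituents)
  + COOCH3 → C:2 H:3 O:2
Element totals:
  C: 8
  H: 8
  O: 2
Molecular formula: C8H8O2.
  M = 8(12.011) + 8(1.008) + 2(15.999)
    = 96.088 + 8.064 + 31.998 = 136.150

136.15 g/mol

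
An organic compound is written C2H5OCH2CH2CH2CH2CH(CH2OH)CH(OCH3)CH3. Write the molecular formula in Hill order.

Element totals:
  C: 11
  H: 24
  O: 3

C11H24O3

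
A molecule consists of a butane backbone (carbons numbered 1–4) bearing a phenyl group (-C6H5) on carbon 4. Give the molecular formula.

C10H14

Atom tally by fragment:
  CH3 → C:1 H:3
  CH2 → C:1 H:2
  CH2 → C:1 H:2
  CH2C6H5 → C:7 H:7
Element totals:
  C: 10
  H: 14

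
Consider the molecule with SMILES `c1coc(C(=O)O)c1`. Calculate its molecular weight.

112.08 g/mol

Atom tally by fragment:
  furan ring core → C:4 H:4 O:1
  (− 1 ring H displaced by substituents)
  + COOH → C:1 H:1 O:2
Element totals:
  C: 5
  H: 4
  O: 3
Molecular formula: C5H4O3.
  M = 5(12.011) + 4(1.008) + 3(15.999)
    = 60.055 + 4.032 + 47.997 = 112.084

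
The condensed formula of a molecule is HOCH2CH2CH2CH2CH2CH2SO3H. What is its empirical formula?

C6H14O4S

Element totals:
  C: 6
  H: 14
  O: 4
  S: 1
Molecular formula: C6H14O4S.
gcd of subscripts (6, 14, 4, 1) = 1, so the empirical formula equals the molecular formula.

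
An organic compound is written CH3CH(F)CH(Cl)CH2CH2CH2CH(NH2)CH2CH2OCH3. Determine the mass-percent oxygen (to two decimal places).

Atom tally by fragment:
  CH3 → C:1 H:3
  CH(F) → C:1 H:1 F:1
  CH(Cl) → C:1 H:1 Cl:1
  CH2 → C:1 H:2
  CH2 → C:1 H:2
  CH2 → C:1 H:2
  CH(NH2) → C:1 H:3 N:1
  CH2 → C:1 H:2
  CH2OCH3 → C:2 H:5 O:1
Element totals:
  C: 10
  H: 21
  Cl: 1
  F: 1
  N: 1
  O: 1
Molecular formula: C10H21ClFNO.
Molar mass = 225.732 g/mol.
Mass from O: 1 × 15.999 = 15.999 g/mol.
%O = 15.999 / 225.732 × 100 = 7.09%.

7.09%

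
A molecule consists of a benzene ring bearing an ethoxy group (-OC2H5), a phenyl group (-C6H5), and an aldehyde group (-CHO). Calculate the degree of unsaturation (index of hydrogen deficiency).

9

Atom tally by fragment:
  benzene ring core → C:6 H:6
  (− 3 ring H displaced by substituents)
  + OC2H5 → C:2 H:5 O:1
  + C6H5 → C:6 H:5
  + CHO → C:1 H:1 O:1
Element totals:
  C: 15
  H: 14
  O: 2
Molecular formula: C15H14O2.
DoU = (2C + 2 + N − H − X) / 2 = (2·15 + 2 + 0 − 14 − 0) / 2 = 9.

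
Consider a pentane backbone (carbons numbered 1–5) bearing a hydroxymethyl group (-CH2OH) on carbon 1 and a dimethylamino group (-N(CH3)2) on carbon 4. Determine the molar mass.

Atom tally by fragment:
  HOCH2CH2 → C:2 H:5 O:1
  CH2 → C:1 H:2
  CH2 → C:1 H:2
  CH(N(CH3)2) → C:3 H:7 N:1
  CH3 → C:1 H:3
Element totals:
  C: 8
  H: 19
  N: 1
  O: 1
Molecular formula: C8H19NO.
  M = 8(12.011) + 19(1.008) + 14.007 + 15.999
    = 96.088 + 19.152 + 14.007 + 15.999 = 145.246

145.25 g/mol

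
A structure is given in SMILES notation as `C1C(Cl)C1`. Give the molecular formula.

C3H5Cl

Atom tally by fragment:
  cyclopropane ring core → C:3 H:6
  (− 1 ring H displaced by substituents)
  + Cl → Cl:1
Element totals:
  C: 3
  H: 5
  Cl: 1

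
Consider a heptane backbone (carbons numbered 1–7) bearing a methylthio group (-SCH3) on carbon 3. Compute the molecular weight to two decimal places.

Atom tally by fragment:
  CH3 → C:1 H:3
  CH2 → C:1 H:2
  CH(SCH3) → C:2 H:4 S:1
  CH2 → C:1 H:2
  CH2 → C:1 H:2
  CH2 → C:1 H:2
  CH3 → C:1 H:3
Element totals:
  C: 8
  H: 18
  S: 1
Molecular formula: C8H18S.
  M = 8(12.011) + 18(1.008) + 32.06
    = 96.088 + 18.144 + 32.060 = 146.292

146.29 g/mol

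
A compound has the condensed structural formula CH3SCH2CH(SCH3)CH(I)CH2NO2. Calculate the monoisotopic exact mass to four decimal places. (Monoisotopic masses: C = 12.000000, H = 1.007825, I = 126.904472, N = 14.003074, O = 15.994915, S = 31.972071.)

320.9354

Element totals:
  C: 6
  H: 12
  I: 1
  N: 1
  O: 2
  S: 2
Molecular formula: C6H12INO2S2.
  M = 6(12.0) + 12(1.007825) + 126.904472 + 14.003074 + 2(15.994915) + 2(31.972071)
    = 72.000000 + 12.093900 + 126.904472 + 14.003074 + 31.989830 + 63.944142 = 320.935418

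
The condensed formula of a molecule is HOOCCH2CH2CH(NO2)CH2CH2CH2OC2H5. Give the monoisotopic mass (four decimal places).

Atom tally by fragment:
  HOOCCH2 → C:2 H:3 O:2
  CH2 → C:1 H:2
  CH(NO2) → C:1 H:1 N:1 O:2
  CH2 → C:1 H:2
  CH2 → C:1 H:2
  CH2OC2H5 → C:3 H:7 O:1
Element totals:
  C: 9
  H: 17
  N: 1
  O: 5
Molecular formula: C9H17NO5.
  M = 9(12.0) + 17(1.007825) + 14.003074 + 5(15.994915)
    = 108.000000 + 17.133025 + 14.003074 + 79.974575 = 219.110674

219.1107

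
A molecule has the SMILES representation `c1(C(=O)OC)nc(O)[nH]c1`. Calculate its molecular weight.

142.11 g/mol

Atom tally by fragment:
  imidazole ring core → C:3 H:4 N:2
  (− 2 ring H displaced by substituents)
  + COOCH3 → C:2 H:3 O:2
  + OH → O:1 H:1
Element totals:
  C: 5
  H: 6
  N: 2
  O: 3
Molecular formula: C5H6N2O3.
  M = 5(12.011) + 6(1.008) + 2(14.007) + 3(15.999)
    = 60.055 + 6.048 + 28.014 + 47.997 = 142.114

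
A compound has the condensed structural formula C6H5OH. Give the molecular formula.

C6H6O

Atom tally by fragment:
  benzene ring core → C:6 H:6
  (− 1 ring H displaced by substituents)
  + OH → O:1 H:1
Element totals:
  C: 6
  H: 6
  O: 1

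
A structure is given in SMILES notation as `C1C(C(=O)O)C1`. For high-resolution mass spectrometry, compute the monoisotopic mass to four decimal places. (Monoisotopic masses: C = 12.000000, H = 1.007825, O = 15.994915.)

86.0368

Atom tally by fragment:
  cyclopropane ring core → C:3 H:6
  (− 1 ring H displaced by substituents)
  + COOH → C:1 H:1 O:2
Element totals:
  C: 4
  H: 6
  O: 2
Molecular formula: C4H6O2.
  M = 4(12.0) + 6(1.007825) + 2(15.994915)
    = 48.000000 + 6.046950 + 31.989830 = 86.036780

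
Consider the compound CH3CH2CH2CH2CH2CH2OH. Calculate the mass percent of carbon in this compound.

70.53%

Atom tally by fragment:
  CH3 → C:1 H:3
  CH2 → C:1 H:2
  CH2 → C:1 H:2
  CH2 → C:1 H:2
  CH2 → C:1 H:2
  CH2OH → C:1 H:3 O:1
Element totals:
  C: 6
  H: 14
  O: 1
Molecular formula: C6H14O.
Molar mass = 102.177 g/mol.
Mass from C: 6 × 12.011 = 72.066 g/mol.
%C = 72.066 / 102.177 × 100 = 70.53%.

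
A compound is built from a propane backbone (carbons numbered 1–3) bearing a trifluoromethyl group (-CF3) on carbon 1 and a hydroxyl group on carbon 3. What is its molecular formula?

C4H7F3O

Atom tally by fragment:
  F3CCH2 → C:2 H:2 F:3
  CH2 → C:1 H:2
  CH2OH → C:1 H:3 O:1
Element totals:
  C: 4
  H: 7
  F: 3
  O: 1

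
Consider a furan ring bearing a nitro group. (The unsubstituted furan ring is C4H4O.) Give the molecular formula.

C4H3NO3

Atom tally by fragment:
  furan ring core → C:4 H:4 O:1
  (− 1 ring H displaced by substituents)
  + NO2 → N:1 O:2
Element totals:
  C: 4
  H: 3
  N: 1
  O: 3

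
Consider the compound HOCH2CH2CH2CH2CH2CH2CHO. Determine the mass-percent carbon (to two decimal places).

64.58%

Atom tally by fragment:
  HOCH2 → C:1 H:3 O:1
  CH2 → C:1 H:2
  CH2 → C:1 H:2
  CH2 → C:1 H:2
  CH2 → C:1 H:2
  CH2CHO → C:2 H:3 O:1
Element totals:
  C: 7
  H: 14
  O: 2
Molecular formula: C7H14O2.
Molar mass = 130.187 g/mol.
Mass from C: 7 × 12.011 = 84.077 g/mol.
%C = 84.077 / 130.187 × 100 = 64.58%.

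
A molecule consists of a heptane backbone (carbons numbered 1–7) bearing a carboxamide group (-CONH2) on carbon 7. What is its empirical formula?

Atom tally by fragment:
  CH3 → C:1 H:3
  CH2 → C:1 H:2
  CH2 → C:1 H:2
  CH2 → C:1 H:2
  CH2 → C:1 H:2
  CH2 → C:1 H:2
  CH2CONH2 → C:2 H:4 O:1 N:1
Element totals:
  C: 8
  H: 17
  N: 1
  O: 1
Molecular formula: C8H17NO.
gcd of subscripts (8, 17, 1, 1) = 1, so the empirical formula equals the molecular formula.

C8H17NO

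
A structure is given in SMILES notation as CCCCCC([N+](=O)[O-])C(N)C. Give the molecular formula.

C8H18N2O2

Atom tally by fragment:
  CH3 → C:1 H:3
  CH2 → C:1 H:2
  CH2 → C:1 H:2
  CH2 → C:1 H:2
  CH2 → C:1 H:2
  CH(NO2) → C:1 H:1 N:1 O:2
  CH(NH2) → C:1 H:3 N:1
  CH3 → C:1 H:3
Element totals:
  C: 8
  H: 18
  N: 2
  O: 2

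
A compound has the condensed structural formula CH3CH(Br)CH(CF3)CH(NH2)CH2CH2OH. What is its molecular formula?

Element totals:
  C: 7
  H: 13
  Br: 1
  F: 3
  N: 1
  O: 1

C7H13BrF3NO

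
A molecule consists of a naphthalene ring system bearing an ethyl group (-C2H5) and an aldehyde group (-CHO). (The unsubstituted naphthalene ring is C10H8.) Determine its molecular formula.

C13H12O

Atom tally by fragment:
  naphthalene ring system core → C:10 H:8
  (− 2 ring H displaced by substituents)
  + C2H5 → C:2 H:5
  + CHO → C:1 H:1 O:1
Element totals:
  C: 13
  H: 12
  O: 1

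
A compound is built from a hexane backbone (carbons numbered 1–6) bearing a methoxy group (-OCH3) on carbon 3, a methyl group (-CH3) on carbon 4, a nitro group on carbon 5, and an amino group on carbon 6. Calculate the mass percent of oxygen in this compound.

Atom tally by fragment:
  CH3 → C:1 H:3
  CH2 → C:1 H:2
  CH(OCH3) → C:2 H:4 O:1
  CH(CH3) → C:2 H:4
  CH(NO2) → C:1 H:1 N:1 O:2
  CH2NH2 → C:1 H:4 N:1
Element totals:
  C: 8
  H: 18
  N: 2
  O: 3
Molecular formula: C8H18N2O3.
Molar mass = 190.243 g/mol.
Mass from O: 3 × 15.999 = 47.997 g/mol.
%O = 47.997 / 190.243 × 100 = 25.23%.

25.23%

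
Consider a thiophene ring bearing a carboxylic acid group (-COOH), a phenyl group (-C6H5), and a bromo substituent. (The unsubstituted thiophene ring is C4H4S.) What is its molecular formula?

C11H7BrO2S

Atom tally by fragment:
  thiophene ring core → C:4 H:4 S:1
  (− 3 ring H displaced by substituents)
  + COOH → C:1 H:1 O:2
  + C6H5 → C:6 H:5
  + Br → Br:1
Element totals:
  C: 11
  H: 7
  Br: 1
  O: 2
  S: 1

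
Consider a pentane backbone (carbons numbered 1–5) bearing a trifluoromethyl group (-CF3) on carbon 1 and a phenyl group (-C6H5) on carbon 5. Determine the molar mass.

216.25 g/mol

Atom tally by fragment:
  F3CCH2 → C:2 H:2 F:3
  CH2 → C:1 H:2
  CH2 → C:1 H:2
  CH2 → C:1 H:2
  CH2C6H5 → C:7 H:7
Element totals:
  C: 12
  H: 15
  F: 3
Molecular formula: C12H15F3.
  M = 12(12.011) + 15(1.008) + 3(18.998)
    = 144.132 + 15.120 + 56.994 = 216.246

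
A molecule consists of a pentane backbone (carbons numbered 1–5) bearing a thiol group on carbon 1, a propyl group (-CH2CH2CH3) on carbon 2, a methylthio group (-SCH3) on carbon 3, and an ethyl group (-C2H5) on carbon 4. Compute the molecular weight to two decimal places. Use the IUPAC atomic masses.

220.43 g/mol

Atom tally by fragment:
  HSCH2 → C:1 H:3 S:1
  CH(CH2CH2CH3) → C:4 H:8
  CH(SCH3) → C:2 H:4 S:1
  CH(C2H5) → C:3 H:6
  CH3 → C:1 H:3
Element totals:
  C: 11
  H: 24
  S: 2
Molecular formula: C11H24S2.
  M = 11(12.011) + 24(1.008) + 2(32.06)
    = 132.121 + 24.192 + 64.120 = 220.433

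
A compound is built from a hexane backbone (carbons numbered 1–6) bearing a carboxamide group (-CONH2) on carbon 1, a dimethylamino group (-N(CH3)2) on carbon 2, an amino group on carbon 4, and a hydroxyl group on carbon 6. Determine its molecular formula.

Atom tally by fragment:
  H2NOCCH2 → C:2 H:4 O:1 N:1
  CH(N(CH3)2) → C:3 H:7 N:1
  CH2 → C:1 H:2
  CH(NH2) → C:1 H:3 N:1
  CH2 → C:1 H:2
  CH2OH → C:1 H:3 O:1
Element totals:
  C: 9
  H: 21
  N: 3
  O: 2

C9H21N3O2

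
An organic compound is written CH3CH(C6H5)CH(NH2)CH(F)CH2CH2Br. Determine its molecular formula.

Atom tally by fragment:
  CH3 → C:1 H:3
  CH(C6H5) → C:7 H:6
  CH(NH2) → C:1 H:3 N:1
  CH(F) → C:1 H:1 F:1
  CH2 → C:1 H:2
  CH2Br → C:1 H:2 Br:1
Element totals:
  C: 12
  H: 17
  Br: 1
  F: 1
  N: 1

C12H17BrFN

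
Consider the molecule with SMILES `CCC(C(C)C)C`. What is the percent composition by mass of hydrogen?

16.10%

Atom tally by fragment:
  CH3 → C:1 H:3
  CH2 → C:1 H:2
  CH(CH(CH3)2) → C:4 H:8
  CH3 → C:1 H:3
Element totals:
  C: 7
  H: 16
Molecular formula: C7H16.
Molar mass = 100.205 g/mol.
Mass from H: 16 × 1.008 = 16.128 g/mol.
%H = 16.128 / 100.205 × 100 = 16.10%.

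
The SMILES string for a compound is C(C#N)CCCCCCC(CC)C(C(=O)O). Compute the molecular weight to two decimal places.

Atom tally by fragment:
  NCCH2 → C:2 H:2 N:1
  CH2 → C:1 H:2
  CH2 → C:1 H:2
  CH2 → C:1 H:2
  CH2 → C:1 H:2
  CH2 → C:1 H:2
  CH2 → C:1 H:2
  CH(C2H5) → C:3 H:6
  CH2COOH → C:2 H:3 O:2
Element totals:
  C: 13
  H: 23
  N: 1
  O: 2
Molecular formula: C13H23NO2.
  M = 13(12.011) + 23(1.008) + 14.007 + 2(15.999)
    = 156.143 + 23.184 + 14.007 + 31.998 = 225.332

225.33 g/mol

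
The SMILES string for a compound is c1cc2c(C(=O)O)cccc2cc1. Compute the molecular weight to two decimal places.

Atom tally by fragment:
  naphthalene ring system core → C:10 H:8
  (− 1 ring H displaced by substituents)
  + COOH → C:1 H:1 O:2
Element totals:
  C: 11
  H: 8
  O: 2
Molecular formula: C11H8O2.
  M = 11(12.011) + 8(1.008) + 2(15.999)
    = 132.121 + 8.064 + 31.998 = 172.183

172.18 g/mol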